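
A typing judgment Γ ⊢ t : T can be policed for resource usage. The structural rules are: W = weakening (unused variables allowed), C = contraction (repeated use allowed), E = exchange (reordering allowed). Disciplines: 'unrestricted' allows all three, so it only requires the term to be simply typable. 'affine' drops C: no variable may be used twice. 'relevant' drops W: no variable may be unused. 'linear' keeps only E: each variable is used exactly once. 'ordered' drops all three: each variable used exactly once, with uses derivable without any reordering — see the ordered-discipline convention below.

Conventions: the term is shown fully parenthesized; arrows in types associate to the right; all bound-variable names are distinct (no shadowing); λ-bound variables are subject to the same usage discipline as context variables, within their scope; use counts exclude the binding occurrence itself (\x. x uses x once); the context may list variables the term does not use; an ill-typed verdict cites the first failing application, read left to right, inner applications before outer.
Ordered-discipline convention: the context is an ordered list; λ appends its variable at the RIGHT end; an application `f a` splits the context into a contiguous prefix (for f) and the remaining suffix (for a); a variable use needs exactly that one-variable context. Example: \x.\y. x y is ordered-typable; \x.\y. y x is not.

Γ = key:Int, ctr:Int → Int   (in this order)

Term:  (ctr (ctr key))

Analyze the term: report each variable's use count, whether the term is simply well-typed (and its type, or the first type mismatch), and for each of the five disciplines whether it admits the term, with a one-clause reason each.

use counts: key: 1, ctr: 2
use order (left to right): ctr, ctr, key
typing: ✓ — Int
ordered: ✗, uses contraction: ctr ×2
linear: ✗, uses contraction: ctr ×2
affine: ✗, uses contraction: ctr ×2
relevant: ✓, every one of key, ctr appears
unrestricted: ✓, type-checks (Int) and nothing is barred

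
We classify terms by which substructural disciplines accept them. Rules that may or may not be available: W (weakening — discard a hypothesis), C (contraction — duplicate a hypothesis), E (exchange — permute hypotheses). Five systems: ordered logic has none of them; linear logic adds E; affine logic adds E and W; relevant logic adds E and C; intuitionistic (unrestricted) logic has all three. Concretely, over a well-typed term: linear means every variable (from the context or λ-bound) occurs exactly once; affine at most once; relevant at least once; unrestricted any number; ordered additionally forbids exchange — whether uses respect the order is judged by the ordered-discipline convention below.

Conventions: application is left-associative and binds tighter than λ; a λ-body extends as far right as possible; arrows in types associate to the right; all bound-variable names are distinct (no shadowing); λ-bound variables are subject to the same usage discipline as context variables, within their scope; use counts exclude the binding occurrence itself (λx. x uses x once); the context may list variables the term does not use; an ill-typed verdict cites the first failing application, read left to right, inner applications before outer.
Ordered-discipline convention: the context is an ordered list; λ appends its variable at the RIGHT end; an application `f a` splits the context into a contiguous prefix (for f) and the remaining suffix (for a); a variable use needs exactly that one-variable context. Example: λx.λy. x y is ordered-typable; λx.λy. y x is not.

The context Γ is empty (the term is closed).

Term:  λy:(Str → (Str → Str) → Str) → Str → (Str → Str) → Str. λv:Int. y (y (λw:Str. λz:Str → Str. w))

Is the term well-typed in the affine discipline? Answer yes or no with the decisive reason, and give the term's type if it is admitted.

no — y ×2 used more than once (contraction)
variable uses: y (bound)=2; v (bound)=0; w (bound)=1; z (bound)=0
uses in reading order: y, y, w
typing: well-typed — term : ((Str → (Str → Str) → Str) → Str → (Str → Str) → Str) → Int → Str → (Str → Str) → Str
per-discipline verdicts: ordered ✗; linear ✗; affine ✗; relevant ✗; unrestricted ✓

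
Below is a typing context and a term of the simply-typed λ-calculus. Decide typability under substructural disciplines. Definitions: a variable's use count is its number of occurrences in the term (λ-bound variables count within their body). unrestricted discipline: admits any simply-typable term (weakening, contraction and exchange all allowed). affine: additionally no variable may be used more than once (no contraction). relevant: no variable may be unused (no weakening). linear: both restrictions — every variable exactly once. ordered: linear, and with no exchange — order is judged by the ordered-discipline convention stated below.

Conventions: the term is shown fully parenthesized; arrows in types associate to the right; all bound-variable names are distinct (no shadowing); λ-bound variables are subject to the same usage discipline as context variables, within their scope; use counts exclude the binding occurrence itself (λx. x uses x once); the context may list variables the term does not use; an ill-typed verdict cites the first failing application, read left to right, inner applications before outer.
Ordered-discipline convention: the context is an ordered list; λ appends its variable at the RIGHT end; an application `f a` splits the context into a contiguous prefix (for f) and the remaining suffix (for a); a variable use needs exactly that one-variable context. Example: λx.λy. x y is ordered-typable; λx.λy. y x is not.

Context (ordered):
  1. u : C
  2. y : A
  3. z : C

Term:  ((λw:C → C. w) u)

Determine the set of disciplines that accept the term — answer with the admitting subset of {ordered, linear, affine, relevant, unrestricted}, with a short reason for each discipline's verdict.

admitted in: none
variable uses: u: 1; y: 0; z: 0; w [bound]: 1
use order (left to right): w, u
typing: ill-typed: an application expects C → C but receives C
ordered: ✗ — fails simple typing
linear: ✗ — a type mismatch blocks all five
affine: ✗ — the type mismatch rejects it
relevant: ✗ — not simply typable
unrestricted: ✗ — fails simple typing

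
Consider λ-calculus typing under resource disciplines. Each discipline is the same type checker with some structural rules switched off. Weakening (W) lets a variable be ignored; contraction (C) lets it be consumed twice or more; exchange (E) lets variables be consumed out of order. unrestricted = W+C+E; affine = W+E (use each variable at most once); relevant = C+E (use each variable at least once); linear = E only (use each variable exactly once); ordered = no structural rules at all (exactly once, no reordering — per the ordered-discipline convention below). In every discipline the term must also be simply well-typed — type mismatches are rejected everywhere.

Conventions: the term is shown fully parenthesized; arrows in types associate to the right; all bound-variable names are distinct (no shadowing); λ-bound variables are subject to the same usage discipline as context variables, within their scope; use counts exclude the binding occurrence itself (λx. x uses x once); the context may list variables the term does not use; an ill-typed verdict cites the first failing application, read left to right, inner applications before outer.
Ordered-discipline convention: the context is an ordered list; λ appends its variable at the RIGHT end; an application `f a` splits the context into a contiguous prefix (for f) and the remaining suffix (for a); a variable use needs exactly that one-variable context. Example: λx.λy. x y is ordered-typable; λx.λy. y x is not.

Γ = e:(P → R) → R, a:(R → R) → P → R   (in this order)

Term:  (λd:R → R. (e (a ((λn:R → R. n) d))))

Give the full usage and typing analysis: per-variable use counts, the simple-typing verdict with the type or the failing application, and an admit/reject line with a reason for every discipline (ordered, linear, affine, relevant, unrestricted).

usage: e ×1, a ×1, d (bound) ×1, n (bound) ×1
order of uses: e, a, n, d
typing: well-typed at (R → R) → R
ordered ✓ (e, a, d, n once each; derivable with no W/C/E)
linear ✓ (single use per variable (e, a, d, n))
affine ✓ (none of e, a, d, n used more than once)
relevant ✓ (none of e, a, d, n goes unused)
unrestricted ✓ (simply typable at (R → R) → R; W, C, E all held)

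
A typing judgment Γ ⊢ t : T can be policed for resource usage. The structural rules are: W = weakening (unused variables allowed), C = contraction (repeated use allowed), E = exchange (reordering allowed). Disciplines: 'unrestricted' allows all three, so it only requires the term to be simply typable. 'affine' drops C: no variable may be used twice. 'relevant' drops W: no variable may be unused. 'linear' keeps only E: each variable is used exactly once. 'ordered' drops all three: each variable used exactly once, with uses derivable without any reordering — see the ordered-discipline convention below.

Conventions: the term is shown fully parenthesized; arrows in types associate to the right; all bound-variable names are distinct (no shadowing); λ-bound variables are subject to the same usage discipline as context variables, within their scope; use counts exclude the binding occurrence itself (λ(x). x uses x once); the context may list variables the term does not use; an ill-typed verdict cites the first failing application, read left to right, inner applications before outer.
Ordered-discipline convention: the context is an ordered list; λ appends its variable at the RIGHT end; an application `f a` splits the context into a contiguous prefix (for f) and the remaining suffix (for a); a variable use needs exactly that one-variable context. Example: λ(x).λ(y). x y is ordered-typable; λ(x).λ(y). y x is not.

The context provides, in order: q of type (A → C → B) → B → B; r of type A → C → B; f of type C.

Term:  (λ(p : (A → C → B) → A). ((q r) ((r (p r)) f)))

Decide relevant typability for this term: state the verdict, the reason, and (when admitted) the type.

yes — none of q, r, f, p goes unused; term : ((A → C → B) → A) → B
counts: q: 1×, r: 3×, f: 1×, p [bound]: 1×
left-to-right use order: q, r, r, p, r, f
typing: well-typed at ((A → C → B) → A) → B
across the five disciplines: ordered ✗; linear ✗; affine ✗; relevant ✓; unrestricted ✓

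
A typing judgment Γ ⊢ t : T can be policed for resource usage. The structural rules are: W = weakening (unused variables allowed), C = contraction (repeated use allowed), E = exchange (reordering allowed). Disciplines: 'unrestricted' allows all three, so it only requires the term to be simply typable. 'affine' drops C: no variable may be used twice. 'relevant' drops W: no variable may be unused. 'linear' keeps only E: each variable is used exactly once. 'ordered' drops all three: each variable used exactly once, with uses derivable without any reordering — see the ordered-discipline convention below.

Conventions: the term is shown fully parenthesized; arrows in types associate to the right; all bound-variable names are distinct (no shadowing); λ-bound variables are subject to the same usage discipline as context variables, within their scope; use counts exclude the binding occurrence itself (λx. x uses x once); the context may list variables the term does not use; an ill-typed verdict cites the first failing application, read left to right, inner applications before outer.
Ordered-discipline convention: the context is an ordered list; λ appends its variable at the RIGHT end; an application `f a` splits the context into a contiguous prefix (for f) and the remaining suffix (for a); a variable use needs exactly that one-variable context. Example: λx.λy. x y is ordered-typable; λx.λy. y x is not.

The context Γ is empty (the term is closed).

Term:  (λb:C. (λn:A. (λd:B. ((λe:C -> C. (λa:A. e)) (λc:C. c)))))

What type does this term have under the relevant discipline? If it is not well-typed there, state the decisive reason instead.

not well-typed under relevant — b, n, d, a left unused
counts: b [bound] ×0; n [bound] ×0; d [bound] ×0; e [bound] ×1; a [bound] ×0; c [bound] ×1
left-to-right use order: e, c
typing: ✓ — C -> A -> B -> A -> C -> C
across the five disciplines: ordered ✗, linear ✗, affine ✓, relevant ✗, unrestricted ✓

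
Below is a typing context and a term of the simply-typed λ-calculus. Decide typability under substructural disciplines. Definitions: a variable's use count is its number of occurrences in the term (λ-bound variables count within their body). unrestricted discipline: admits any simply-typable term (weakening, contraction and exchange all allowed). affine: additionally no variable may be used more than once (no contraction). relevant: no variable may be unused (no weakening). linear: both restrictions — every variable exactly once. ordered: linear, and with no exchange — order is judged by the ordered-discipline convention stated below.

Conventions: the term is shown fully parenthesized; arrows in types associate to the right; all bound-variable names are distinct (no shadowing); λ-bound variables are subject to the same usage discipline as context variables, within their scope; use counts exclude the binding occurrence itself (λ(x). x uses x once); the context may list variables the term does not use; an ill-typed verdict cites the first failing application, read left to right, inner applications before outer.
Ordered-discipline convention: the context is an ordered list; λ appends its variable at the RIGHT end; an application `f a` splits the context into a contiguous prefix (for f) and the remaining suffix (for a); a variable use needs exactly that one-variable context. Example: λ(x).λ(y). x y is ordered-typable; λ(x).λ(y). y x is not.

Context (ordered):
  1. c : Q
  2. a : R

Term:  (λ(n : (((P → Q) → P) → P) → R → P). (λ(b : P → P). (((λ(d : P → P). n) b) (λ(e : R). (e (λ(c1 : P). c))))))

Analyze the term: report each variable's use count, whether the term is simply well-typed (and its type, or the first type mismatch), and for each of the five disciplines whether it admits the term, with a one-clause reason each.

counts: c: 1×, a: 0×, n (bound): 1×, b (bound): 1×, d (bound): 0×, e (bound): 1×, c1 (bound): 0×
order of uses: n, b, e, c
typing: ill-typed: non-arrow in function slot: R
ordered: ✗, not simply typable
linear: ✗, fails simple typing
affine: ✗, a type mismatch blocks all five
relevant: ✗, the type mismatch rejects it
unrestricted: ✗, not simply typable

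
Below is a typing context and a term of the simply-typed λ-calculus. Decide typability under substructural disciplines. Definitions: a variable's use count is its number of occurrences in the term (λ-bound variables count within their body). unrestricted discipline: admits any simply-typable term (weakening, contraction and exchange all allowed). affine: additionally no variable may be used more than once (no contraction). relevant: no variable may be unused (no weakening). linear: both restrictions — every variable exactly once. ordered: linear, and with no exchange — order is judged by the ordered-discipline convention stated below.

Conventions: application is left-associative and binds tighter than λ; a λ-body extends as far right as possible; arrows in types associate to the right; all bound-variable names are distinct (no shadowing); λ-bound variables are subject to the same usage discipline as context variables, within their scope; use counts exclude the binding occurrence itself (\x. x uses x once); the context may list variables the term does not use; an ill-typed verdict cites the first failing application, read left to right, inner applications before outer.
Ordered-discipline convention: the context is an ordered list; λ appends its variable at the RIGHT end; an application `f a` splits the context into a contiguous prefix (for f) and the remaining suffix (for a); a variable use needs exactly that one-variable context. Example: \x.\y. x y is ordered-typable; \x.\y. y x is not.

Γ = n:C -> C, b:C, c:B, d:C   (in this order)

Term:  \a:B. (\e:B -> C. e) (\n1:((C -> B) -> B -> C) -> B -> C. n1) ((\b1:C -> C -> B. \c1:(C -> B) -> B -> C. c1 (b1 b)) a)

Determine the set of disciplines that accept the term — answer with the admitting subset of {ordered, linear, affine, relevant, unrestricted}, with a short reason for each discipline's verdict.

admitting disciplines: none
usage: n ×0, b ×1, c ×0, d ×0, a [bound] ×1, e [bound] ×1, n1 [bound] ×1, b1 [bound] ×1, c1 [bound] ×1
use order (left to right): e, n1, c1, b1, b, a
typing: ill-typed: a function awaiting B -> C gets (((C -> B) -> B -> C) -> B -> C) -> ((C -> B) -> B -> C) -> B -> C
ordered: ✗, fails simple typing
linear: ✗, a type mismatch blocks all five
affine: ✗, the type mismatch rejects it
relevant: ✗, not simply typable
unrestricted: ✗, fails simple typing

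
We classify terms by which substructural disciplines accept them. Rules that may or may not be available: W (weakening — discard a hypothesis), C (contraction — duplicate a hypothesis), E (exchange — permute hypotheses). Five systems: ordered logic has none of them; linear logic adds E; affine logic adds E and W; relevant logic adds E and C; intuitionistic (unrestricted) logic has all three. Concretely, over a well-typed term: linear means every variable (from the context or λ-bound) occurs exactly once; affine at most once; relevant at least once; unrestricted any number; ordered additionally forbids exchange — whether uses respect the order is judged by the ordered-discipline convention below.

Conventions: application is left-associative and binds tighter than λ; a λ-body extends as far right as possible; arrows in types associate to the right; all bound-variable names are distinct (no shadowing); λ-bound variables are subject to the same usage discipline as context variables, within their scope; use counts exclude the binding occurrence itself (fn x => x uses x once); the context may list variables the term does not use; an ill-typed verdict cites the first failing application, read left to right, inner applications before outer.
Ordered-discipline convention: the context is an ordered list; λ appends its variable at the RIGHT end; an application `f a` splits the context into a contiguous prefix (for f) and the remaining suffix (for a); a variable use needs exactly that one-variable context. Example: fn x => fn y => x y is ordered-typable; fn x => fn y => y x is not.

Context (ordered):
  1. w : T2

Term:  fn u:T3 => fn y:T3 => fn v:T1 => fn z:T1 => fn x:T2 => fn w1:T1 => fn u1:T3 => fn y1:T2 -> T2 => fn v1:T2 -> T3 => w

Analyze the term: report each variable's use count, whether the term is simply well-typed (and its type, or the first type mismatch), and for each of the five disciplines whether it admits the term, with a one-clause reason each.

counts: w: 1, u (λ-bound): 0, y (λ-bound): 0, v (λ-bound): 0, z (λ-bound): 0, x (λ-bound): 0, w1 (λ-bound): 0, u1 (λ-bound): 0, y1 (λ-bound): 0, v1 (λ-bound): 0
use order (left to right): w
typing: the term checks, with type T3 -> T3 -> T1 -> T1 -> T2 -> T1 -> T3 -> (T2 -> T2) -> (T2 -> T3) -> T2
ordered: ✗ — unused: u, y, v, z, x, w1, u1, y1, v1 — weakening required
linear: ✗ — unused: u, y, v, z, x, w1, u1, y1, v1 — weakening required
affine: ✓ — no duplicate uses among w, u, y, v, z, x, w1, u1, y1, v1
relevant: ✗ — unused: u, y, v, z, x, w1, u1, y1, v1 — weakening required
unrestricted: ✓ — typability at T3 -> T3 -> T1 -> T1 -> T2 -> T1 -> T3 -> (T2 -> T2) -> (T2 -> T3) -> T2 is all that's needed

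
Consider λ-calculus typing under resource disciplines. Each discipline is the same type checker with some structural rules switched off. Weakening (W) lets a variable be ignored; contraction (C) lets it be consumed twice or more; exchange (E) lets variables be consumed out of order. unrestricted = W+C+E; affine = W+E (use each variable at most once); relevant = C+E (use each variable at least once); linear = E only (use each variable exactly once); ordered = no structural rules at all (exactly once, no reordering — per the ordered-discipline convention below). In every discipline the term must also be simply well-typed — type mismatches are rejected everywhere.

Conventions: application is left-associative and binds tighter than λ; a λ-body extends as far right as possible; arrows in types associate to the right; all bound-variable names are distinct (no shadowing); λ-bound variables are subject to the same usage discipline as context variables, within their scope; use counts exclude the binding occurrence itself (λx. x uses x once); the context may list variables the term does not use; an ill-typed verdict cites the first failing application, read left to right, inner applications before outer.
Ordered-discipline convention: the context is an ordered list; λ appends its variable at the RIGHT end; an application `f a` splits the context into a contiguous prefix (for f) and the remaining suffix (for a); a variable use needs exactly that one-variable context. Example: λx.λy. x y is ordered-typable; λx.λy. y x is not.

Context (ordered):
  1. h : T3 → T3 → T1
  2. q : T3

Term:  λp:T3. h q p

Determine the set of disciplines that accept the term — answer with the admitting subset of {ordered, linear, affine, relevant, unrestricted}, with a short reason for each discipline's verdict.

admitted in: ordered, linear, affine, relevant, unrestricted
use counts: h=1; q=1; p (bound)=1
order of uses: h, q, p
typing: ✓ — T3 → T1
ordered: ✓ — one use each (h, q, p); ordered split holds
linear: ✓ — exactly-once usage across h, q, p
affine: ✓ — no duplicate uses among h, q, p
relevant: ✓ — none of h, q, p goes unused
unrestricted: ✓ — typability at T3 → T1 is all that's needed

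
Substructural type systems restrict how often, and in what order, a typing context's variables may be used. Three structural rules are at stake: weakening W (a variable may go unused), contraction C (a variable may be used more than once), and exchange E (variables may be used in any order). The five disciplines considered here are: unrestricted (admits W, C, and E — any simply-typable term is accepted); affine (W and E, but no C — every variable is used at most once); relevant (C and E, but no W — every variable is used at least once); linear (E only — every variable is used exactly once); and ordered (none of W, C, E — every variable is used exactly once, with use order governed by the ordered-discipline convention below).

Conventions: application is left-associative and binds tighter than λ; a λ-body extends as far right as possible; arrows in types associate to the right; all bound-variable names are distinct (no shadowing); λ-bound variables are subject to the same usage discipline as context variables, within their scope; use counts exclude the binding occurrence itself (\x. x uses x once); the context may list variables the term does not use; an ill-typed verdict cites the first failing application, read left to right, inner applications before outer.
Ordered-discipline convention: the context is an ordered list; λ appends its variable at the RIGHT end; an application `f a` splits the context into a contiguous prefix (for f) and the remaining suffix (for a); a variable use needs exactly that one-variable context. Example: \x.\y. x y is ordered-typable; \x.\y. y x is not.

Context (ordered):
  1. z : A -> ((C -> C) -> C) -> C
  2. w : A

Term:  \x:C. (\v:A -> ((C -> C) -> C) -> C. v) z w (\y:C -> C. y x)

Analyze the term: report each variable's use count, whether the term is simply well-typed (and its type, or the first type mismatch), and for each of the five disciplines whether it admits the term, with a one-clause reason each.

use counts: z ×1; w ×1; x (bound) ×1; v (bound) ×1; y (bound) ×1
left-to-right use order: v, z, w, y, x
typing: ✓ — C -> C
ordered: ✗ — no contiguous prefix/suffix split fits v, z, w, y, x
linear: ✓ — z, w, x, v, y: one use apiece
affine: ✓ — z, w, x, v, y: no repeats, contraction unneeded
relevant: ✓ — none of z, w, x, v, y goes unused
unrestricted: ✓ — type-checks (C -> C) and nothing is barred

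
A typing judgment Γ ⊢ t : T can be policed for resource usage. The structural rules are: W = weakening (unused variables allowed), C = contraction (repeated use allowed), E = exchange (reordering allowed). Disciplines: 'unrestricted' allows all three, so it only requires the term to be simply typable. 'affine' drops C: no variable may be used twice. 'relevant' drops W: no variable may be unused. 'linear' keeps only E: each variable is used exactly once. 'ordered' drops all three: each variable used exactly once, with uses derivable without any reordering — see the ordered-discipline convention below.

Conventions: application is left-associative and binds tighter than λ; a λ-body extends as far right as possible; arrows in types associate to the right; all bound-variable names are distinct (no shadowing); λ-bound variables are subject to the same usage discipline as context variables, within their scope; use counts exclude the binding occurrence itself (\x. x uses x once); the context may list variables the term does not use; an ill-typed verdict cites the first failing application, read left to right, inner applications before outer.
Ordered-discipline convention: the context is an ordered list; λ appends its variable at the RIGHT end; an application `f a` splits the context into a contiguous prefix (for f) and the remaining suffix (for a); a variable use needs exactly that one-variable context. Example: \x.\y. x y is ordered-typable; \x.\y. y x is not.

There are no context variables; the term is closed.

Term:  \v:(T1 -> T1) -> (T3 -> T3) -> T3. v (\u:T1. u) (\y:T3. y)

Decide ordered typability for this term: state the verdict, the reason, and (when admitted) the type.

yes — single-use (v, u, y), ordered derivation ok; term : ((T1 -> T1) -> (T3 -> T3) -> T3) -> T3
use counts: v (λ-bound): 1, u (λ-bound): 1, y (λ-bound): 1
left-to-right use order: v, u, y
typing: the term checks, with type ((T1 -> T1) -> (T3 -> T3) -> T3) -> T3
per-discipline verdicts: ordered ✓; linear ✓; affine ✓; relevant ✓; unrestricted ✓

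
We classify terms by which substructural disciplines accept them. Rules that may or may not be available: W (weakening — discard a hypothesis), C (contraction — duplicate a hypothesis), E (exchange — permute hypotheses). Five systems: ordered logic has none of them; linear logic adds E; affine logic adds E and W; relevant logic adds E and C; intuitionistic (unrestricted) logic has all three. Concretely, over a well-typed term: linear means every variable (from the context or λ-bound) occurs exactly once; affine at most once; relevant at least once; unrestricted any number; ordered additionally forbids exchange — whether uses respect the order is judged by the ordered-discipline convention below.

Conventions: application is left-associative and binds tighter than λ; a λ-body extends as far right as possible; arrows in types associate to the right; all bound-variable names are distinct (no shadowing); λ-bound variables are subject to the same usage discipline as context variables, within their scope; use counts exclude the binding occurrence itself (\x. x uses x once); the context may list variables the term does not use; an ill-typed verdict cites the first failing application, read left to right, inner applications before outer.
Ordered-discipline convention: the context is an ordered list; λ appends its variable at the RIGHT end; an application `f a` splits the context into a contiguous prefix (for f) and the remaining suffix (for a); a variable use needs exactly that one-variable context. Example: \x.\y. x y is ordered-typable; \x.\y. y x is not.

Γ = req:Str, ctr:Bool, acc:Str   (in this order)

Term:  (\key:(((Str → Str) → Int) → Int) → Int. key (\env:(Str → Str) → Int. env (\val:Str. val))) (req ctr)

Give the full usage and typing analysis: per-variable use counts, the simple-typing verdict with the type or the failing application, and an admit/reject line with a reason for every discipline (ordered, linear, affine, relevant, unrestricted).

counts: req=1, ctr=1, acc=0, key (λ-bound)=1, env (λ-bound)=1, val (λ-bound)=1
use order (left to right): key, env, val, req, ctr
typing: ill-typed: non-arrow in function slot: Str
ordered ✗ (the type mismatch rejects it)
linear ✗ (not simply typable)
affine ✗ (fails simple typing)
relevant ✗ (a type mismatch blocks all five)
unrestricted ✗ (the type mismatch rejects it)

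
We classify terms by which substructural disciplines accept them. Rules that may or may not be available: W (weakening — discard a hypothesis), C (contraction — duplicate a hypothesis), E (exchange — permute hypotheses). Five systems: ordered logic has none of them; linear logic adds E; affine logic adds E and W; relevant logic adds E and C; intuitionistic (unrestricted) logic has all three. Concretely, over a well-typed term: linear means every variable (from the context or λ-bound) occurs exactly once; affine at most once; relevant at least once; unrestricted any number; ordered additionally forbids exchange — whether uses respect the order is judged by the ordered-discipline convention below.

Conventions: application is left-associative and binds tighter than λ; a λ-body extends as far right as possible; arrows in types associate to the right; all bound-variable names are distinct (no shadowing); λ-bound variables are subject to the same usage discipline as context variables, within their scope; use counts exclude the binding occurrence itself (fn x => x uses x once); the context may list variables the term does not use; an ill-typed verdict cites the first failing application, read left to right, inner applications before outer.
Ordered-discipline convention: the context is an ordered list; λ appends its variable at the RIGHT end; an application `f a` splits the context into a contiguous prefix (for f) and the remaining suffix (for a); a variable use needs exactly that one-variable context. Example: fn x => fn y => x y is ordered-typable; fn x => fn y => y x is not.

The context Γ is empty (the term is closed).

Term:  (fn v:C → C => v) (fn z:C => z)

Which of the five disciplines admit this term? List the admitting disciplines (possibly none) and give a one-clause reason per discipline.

admitting disciplines: ordered, linear, affine, relevant, unrestricted
use counts: v (bound): 1×; z (bound): 1×
left-to-right use order: v, z
typing: well-typed at C → C
ordered: ✓, one use each (v, z); ordered split holds
linear: ✓, v, z: one use apiece
affine: ✓, at most one use each (v, z)
relevant: ✓, none of v, z goes unused
unrestricted: ✓, type-checks (C → C) and nothing is barred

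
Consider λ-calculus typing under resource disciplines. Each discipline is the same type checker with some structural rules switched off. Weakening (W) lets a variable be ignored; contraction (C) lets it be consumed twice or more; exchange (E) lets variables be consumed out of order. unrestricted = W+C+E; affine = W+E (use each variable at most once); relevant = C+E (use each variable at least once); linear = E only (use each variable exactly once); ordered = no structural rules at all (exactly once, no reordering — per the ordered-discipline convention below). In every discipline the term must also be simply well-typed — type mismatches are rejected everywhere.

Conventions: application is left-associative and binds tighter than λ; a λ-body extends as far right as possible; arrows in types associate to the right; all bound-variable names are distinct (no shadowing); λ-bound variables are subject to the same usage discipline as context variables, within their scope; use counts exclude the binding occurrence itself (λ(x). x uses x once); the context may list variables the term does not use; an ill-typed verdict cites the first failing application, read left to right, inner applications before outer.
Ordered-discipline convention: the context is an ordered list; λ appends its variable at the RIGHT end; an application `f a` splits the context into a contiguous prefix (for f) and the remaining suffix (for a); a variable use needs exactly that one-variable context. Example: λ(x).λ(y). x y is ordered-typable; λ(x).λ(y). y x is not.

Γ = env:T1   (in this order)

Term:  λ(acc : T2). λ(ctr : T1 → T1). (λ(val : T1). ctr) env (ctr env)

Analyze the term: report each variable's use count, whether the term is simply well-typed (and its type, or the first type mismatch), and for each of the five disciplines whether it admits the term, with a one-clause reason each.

use counts: env=2, acc [bound]=0, ctr [bound]=2, val [bound]=0
uses in reading order: ctr, env, ctr, env
typing: well-typed at T2 → (T1 → T1) → T1
ordered: ✗, repeated use of env ×2, ctr ×2; needs weakening: acc, val unused
linear: ✗, repeated use of env ×2, ctr ×2; needs weakening: acc, val unused
affine: ✗, repeated use of env ×2, ctr ×2
relevant: ✗, needs weakening: acc, val unused
unrestricted: ✓, simply typable at T2 → (T1 → T1) → T1; W, C, E all held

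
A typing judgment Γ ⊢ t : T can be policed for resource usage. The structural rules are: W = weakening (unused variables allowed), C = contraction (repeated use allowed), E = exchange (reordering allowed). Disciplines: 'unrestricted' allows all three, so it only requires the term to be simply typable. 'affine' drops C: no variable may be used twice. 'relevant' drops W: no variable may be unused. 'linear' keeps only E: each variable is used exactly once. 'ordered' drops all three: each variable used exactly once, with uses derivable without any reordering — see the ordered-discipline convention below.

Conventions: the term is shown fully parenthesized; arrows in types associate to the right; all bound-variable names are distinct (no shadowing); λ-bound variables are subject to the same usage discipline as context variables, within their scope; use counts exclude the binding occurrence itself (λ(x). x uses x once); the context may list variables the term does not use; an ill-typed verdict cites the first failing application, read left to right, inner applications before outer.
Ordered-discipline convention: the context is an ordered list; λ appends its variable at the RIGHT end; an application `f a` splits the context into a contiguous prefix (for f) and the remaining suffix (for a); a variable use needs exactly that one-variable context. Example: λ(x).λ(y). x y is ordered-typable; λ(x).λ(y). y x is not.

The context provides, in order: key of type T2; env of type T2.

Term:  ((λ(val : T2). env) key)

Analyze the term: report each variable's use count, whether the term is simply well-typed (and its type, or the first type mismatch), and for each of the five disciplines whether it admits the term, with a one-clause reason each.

counts: key: 1; env: 1; val [bound]: 0
left-to-right use order: env, key
typing: well-typed at T2
ordered ✗ (val never used (weakening))
linear ✗ (val never used (weakening))
affine ✓ (at most one use each (key, env, val))
relevant ✗ (val never used (weakening))
unrestricted ✓ (simply typable at T2; W, C, E all held)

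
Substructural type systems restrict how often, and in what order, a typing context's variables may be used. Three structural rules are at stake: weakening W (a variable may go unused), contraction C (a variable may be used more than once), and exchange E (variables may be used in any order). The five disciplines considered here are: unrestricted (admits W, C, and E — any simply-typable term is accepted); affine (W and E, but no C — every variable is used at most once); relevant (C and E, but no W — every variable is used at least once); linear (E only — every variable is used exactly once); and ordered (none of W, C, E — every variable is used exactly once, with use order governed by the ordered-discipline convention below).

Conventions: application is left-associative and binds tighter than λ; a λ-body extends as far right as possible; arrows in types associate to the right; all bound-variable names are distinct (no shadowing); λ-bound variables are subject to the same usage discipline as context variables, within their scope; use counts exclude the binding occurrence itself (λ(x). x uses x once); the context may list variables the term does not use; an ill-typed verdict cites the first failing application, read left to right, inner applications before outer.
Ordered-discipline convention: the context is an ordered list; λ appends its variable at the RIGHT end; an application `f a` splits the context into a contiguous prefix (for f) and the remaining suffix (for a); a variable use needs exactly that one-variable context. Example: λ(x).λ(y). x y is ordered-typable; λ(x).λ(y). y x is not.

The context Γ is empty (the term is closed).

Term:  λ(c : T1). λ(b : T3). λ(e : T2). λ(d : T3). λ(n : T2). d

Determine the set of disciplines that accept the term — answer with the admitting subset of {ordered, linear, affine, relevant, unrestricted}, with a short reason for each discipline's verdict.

admitting disciplines: affine, unrestricted
counts: c (bound)=0, b (bound)=0, e (bound)=0, d (bound)=1, n (bound)=0
order of uses: d
typing: ✓ — T1 -> T3 -> T2 -> T3 -> T2 -> T3
ordered: ✗ — c, b, e, n left unused
linear: ✗ — c, b, e, n left unused
affine: ✓ — none of c, b, e, d, n used more than once
relevant: ✗ — c, b, e, n left unused
unrestricted: ✓ — well-typed at T1 -> T3 -> T2 -> T3 -> T2 -> T3; no restrictions here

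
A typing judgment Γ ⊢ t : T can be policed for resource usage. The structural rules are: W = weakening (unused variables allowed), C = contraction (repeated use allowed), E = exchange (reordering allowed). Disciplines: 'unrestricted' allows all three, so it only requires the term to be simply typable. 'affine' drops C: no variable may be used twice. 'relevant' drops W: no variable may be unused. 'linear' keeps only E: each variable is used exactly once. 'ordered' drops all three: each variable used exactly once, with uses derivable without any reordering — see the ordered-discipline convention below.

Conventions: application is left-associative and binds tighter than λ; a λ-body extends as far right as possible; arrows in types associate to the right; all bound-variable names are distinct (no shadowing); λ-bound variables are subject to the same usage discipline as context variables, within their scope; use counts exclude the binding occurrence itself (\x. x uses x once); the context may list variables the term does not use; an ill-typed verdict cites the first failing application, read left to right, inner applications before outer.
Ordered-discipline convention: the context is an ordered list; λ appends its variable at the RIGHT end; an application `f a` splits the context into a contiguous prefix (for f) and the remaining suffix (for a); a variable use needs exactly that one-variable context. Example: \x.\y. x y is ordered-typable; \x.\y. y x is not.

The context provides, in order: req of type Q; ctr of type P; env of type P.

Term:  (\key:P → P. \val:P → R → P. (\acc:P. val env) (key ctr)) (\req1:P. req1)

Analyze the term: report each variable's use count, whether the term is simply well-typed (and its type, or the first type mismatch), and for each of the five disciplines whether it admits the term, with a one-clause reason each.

use counts: req ×0, ctr ×1, env ×1, key (bound) ×1, val (bound) ×1, acc (bound) ×0, req1 (bound) ×1
uses in reading order: val, env, key, ctr, req1
typing: well-typed — term : (P → R → P) → R → P
ordered: ✗, req, acc never used (weakening)
linear: ✗, req, acc never used (weakening)
affine: ✓, req, ctr, env, key, val, acc, req1: no repeats, contraction unneeded
relevant: ✗, req, acc never used (weakening)
unrestricted: ✓, well-typed at (P → R → P) → R → P; no restrictions here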